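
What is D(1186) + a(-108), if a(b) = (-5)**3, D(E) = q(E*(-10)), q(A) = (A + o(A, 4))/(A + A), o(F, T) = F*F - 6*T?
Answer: -35903179/5930 ≈ -6054.5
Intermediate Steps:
o(F, T) = F**2 - 6*T
q(A) = (-24 + A + A**2)/(2*A) (q(A) = (A + (A**2 - 6*4))/(A + A) = (A + (A**2 - 24))/((2*A)) = (A + (-24 + A**2))*(1/(2*A)) = (-24 + A + A**2)*(1/(2*A)) = (-24 + A + A**2)/(2*A))
D(E) = -(-24 - 10*E + 100*E**2)/(20*E) (D(E) = (-24 + E*(-10) + (E*(-10))**2)/(2*((E*(-10)))) = (-24 - 10*E + (-10*E)**2)/(2*((-10*E))) = (-1/(10*E))*(-24 - 10*E + 100*E**2)/2 = -(-24 - 10*E + 100*E**2)/(20*E))
a(b) = -125
D(1186) + a(-108) = (1/2 - 5*1186 + (6/5)/1186) - 125 = (1/2 - 5930 + (6/5)*(1/1186)) - 125 = (1/2 - 5930 + 3/2965) - 125 = -35161929/5930 - 125 = -35903179/5930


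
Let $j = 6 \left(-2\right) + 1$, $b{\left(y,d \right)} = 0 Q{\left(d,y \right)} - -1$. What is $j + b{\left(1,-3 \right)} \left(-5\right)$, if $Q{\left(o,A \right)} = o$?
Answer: $-16$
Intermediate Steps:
$b{\left(y,d \right)} = 1$ ($b{\left(y,d \right)} = 0 d - -1 = 0 + 1 = 1$)
$j = -11$ ($j = -12 + 1 = -11$)
$j + b{\left(1,-3 \right)} \left(-5\right) = -11 + 1 \left(-5\right) = -11 - 5 = -16$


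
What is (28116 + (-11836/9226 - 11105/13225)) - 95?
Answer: 341869110502/12201385 ≈ 28019.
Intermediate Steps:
(28116 + (-11836/9226 - 11105/13225)) - 95 = (28116 + (-11836*1/9226 - 11105*1/13225)) - 95 = (28116 + (-5918/4613 - 2221/2645)) - 95 = (28116 - 25898583/12201385) - 95 = 343028242077/12201385 - 95 = 341869110502/12201385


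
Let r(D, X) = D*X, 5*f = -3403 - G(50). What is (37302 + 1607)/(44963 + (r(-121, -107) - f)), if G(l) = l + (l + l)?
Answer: 194545/293103 ≈ 0.66374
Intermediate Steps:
G(l) = 3*l (G(l) = l + 2*l = 3*l)
f = -3553/5 (f = (-3403 - 3*50)/5 = (-3403 - 1*150)/5 = (-3403 - 150)/5 = (⅕)*(-3553) = -3553/5 ≈ -710.60)
(37302 + 1607)/(44963 + (r(-121, -107) - f)) = (37302 + 1607)/(44963 + (-121*(-107) - 1*(-3553/5))) = 38909/(44963 + (12947 + 3553/5)) = 38909/(44963 + 68288/5) = 38909/(293103/5) = 38909*(5/293103) = 194545/293103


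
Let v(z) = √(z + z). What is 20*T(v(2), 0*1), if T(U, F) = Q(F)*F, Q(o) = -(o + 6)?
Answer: 0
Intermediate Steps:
v(z) = √2*√z (v(z) = √(2*z) = √2*√z)
Q(o) = -6 - o (Q(o) = -(6 + o) = -6 - o)
T(U, F) = F*(-6 - F) (T(U, F) = (-6 - F)*F = F*(-6 - F))
20*T(v(2), 0*1) = 20*(-0*1*(6 + 0*1)) = 20*(-1*0*(6 + 0)) = 20*(-1*0*6) = 20*0 = 0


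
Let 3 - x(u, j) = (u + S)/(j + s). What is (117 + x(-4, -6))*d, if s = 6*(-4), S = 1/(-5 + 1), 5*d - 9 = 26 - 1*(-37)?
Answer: 43149/25 ≈ 1726.0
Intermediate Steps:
d = 72/5 (d = 9/5 + (26 - 1*(-37))/5 = 9/5 + (26 + 37)/5 = 9/5 + (⅕)*63 = 9/5 + 63/5 = 72/5 ≈ 14.400)
S = -¼ (S = 1/(-4) = -¼ ≈ -0.25000)
s = -24
x(u, j) = 3 - (-¼ + u)/(-24 + j) (x(u, j) = 3 - (u - ¼)/(j - 24) = 3 - (-¼ + u)/(-24 + j))
(117 + x(-4, -6))*d = (117 + (-287/4 - 1*(-4) + 3*(-6))/(-24 - 6))*(72/5) = (117 + (-287/4 + 4 - 18)/(-30))*(72/5) = (117 - 1/30*(-343/4))*(72/5) = (117 + 343/120)*(72/5) = (14383/120)*(72/5) = 43149/25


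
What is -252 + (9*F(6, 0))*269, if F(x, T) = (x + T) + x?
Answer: 28800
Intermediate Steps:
F(x, T) = T + 2*x (F(x, T) = (T + x) + x = T + 2*x)
-252 + (9*F(6, 0))*269 = -252 + (9*(0 + 2*6))*269 = -252 + (9*(0 + 12))*269 = -252 + (9*12)*269 = -252 + 108*269 = -252 + 29052 = 28800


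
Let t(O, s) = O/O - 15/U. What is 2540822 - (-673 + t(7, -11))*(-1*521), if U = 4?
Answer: 8755025/4 ≈ 2.1888e+6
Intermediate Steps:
t(O, s) = -11/4 (t(O, s) = O/O - 15/4 = 1 - 15*¼ = 1 - 15/4 = -11/4)
2540822 - (-673 + t(7, -11))*(-1*521) = 2540822 - (-673 - 11/4)*(-1*521) = 2540822 - (-2703)*(-521)/4 = 2540822 - 1*1408263/4 = 2540822 - 1408263/4 = 8755025/4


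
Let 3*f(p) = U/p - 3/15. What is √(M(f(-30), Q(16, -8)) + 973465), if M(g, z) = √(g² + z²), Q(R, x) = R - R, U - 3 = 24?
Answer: √876118830/30 ≈ 986.64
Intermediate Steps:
U = 27 (U = 3 + 24 = 27)
Q(R, x) = 0
f(p) = -1/15 + 9/p (f(p) = (27/p - 3/15)/3 = (27/p - 3*1/15)/3 = (27/p - ⅕)/3 = (-⅕ + 27/p)/3 = -1/15 + 9/p)
√(M(f(-30), Q(16, -8)) + 973465) = √(√(((1/15)*(135 - 1*(-30))/(-30))² + 0²) + 973465) = √(√(((1/15)*(-1/30)*(135 + 30))² + 0) + 973465) = √(√(((1/15)*(-1/30)*165)² + 0) + 973465) = √(√((-11/30)² + 0) + 973465) = √(√(121/900 + 0) + 973465) = √(√(121/900) + 973465) = √(11/30 + 973465) = √(29203961/30) = √876118830/30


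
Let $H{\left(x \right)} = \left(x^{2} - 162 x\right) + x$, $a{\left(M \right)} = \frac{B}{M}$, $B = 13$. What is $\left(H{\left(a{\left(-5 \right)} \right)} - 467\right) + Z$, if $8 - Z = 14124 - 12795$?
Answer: $- \frac{34066}{25} \approx -1362.6$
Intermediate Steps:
$Z = -1321$ ($Z = 8 - \left(14124 - 12795\right) = 8 - 1329 = -1321$)
$a{\left(M \right)} = \frac{13}{M}$
$H{\left(x \right)} = x^{2} - 161 x$
$\left(H{\left(a{\left(-5 \right)} \right)} - 467\right) + Z = \left(\frac{13}{-5} \left(-161 + \frac{13}{-5}\right) - 467\right) - 1321 = \left(13 \left(- \frac{1}{5}\right) \left(-161 + 13 \left(- \frac{1}{5}\right)\right) - 467\right) - 1321 = \left(- \frac{13 \left(-161 - \frac{13}{5}\right)}{5} - 467\right) - 1321 = \left(\left(- \frac{13}{5}\right) \left(- \frac{818}{5}\right) - 467\right) - 1321 = \left(\frac{10634}{25} - 467\right) - 1321 = - \frac{1041}{25} - 1321 = - \frac{34066}{25}$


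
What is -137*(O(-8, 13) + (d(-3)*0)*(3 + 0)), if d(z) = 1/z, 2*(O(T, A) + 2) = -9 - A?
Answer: 1781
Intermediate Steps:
O(T, A) = -13/2 - A/2 (O(T, A) = -2 + (-9 - A)/2 = -2 + (-9/2 - A/2) = -13/2 - A/2)
-137*(O(-8, 13) + (d(-3)*0)*(3 + 0)) = -137*((-13/2 - ½*13) + (0/(-3))*(3 + 0)) = -137*((-13/2 - 13/2) - ⅓*0*3) = -137*(-13 + 0*3) = -137*(-13 + 0) = -137*(-13) = 1781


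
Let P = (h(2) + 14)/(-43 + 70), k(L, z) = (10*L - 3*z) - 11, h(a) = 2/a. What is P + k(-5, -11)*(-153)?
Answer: 38561/9 ≈ 4284.6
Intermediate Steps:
k(L, z) = -11 - 3*z + 10*L (k(L, z) = (-3*z + 10*L) - 11 = -11 - 3*z + 10*L)
P = 5/9 (P = (2/2 + 14)/(-43 + 70) = (2*(½) + 14)/27 = (1 + 14)*(1/27) = 15*(1/27) = 5/9 ≈ 0.55556)
P + k(-5, -11)*(-153) = 5/9 + (-11 - 3*(-11) + 10*(-5))*(-153) = 5/9 + (-11 + 33 - 50)*(-153) = 5/9 - 28*(-153) = 5/9 + 4284 = 38561/9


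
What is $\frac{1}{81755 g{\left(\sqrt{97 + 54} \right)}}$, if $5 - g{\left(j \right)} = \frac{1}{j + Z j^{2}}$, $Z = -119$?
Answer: $\frac{1614442019}{659950881676455} - \frac{\sqrt{151}}{659950881676455} \approx 2.4463 \cdot 10^{-6}$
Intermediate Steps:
$g{\left(j \right)} = 5 - \frac{1}{j - 119 j^{2}}$
$\frac{1}{81755 g{\left(\sqrt{97 + 54} \right)}} = \frac{1}{81755 \frac{1 - 5 \sqrt{97 + 54} + 595 \left(\sqrt{97 + 54}\right)^{2}}{\sqrt{97 + 54} \left(-1 + 119 \sqrt{97 + 54}\right)}} = \frac{1}{81755 \frac{1 - 5 \sqrt{151} + 595 \left(\sqrt{151}\right)^{2}}{\sqrt{151} \left(-1 + 119 \sqrt{151}\right)}} = \frac{1}{81755 \frac{\frac{\sqrt{151}}{151} \left(1 - 5 \sqrt{151} + 595 \cdot 151\right)}{-1 + 119 \sqrt{151}}} = \frac{1}{81755 \frac{\frac{\sqrt{151}}{151} \left(1 - 5 \sqrt{151} + 89845\right)}{-1 + 119 \sqrt{151}}} = \frac{1}{81755 \frac{\frac{\sqrt{151}}{151} \left(89846 - 5 \sqrt{151}\right)}{-1 + 119 \sqrt{151}}} = \frac{1}{81755 \frac{\sqrt{151} \left(89846 - 5 \sqrt{151}\right)}{151 \left(-1 + 119 \sqrt{151}\right)}} = \frac{\sqrt{151} \frac{1}{89846 - 5 \sqrt{151}} \left(-1 + 119 \sqrt{151}\right)}{81755} = \frac{\sqrt{151} \left(-1 + 119 \sqrt{151}\right)}{81755 \left(89846 - 5 \sqrt{151}\right)}$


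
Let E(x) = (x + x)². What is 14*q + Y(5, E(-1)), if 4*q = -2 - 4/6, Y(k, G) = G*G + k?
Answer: 35/3 ≈ 11.667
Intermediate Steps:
E(x) = 4*x² (E(x) = (2*x)² = 4*x²)
Y(k, G) = k + G² (Y(k, G) = G² + k = k + G²)
q = -⅔ (q = (-2 - 4/6)/4 = (-2 - 4*⅙)/4 = (-2 - ⅔)/4 = (¼)*(-8/3) = -⅔ ≈ -0.66667)
14*q + Y(5, E(-1)) = 14*(-⅔) + (5 + (4*(-1)²)²) = -28/3 + (5 + (4*1)²) = -28/3 + (5 + 4²) = -28/3 + (5 + 16) = -28/3 + 21 = 35/3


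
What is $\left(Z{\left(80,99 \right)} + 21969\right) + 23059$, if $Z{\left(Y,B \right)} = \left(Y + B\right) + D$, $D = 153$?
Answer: $45360$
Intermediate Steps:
$Z{\left(Y,B \right)} = 153 + B + Y$ ($Z{\left(Y,B \right)} = \left(Y + B\right) + 153 = \left(B + Y\right) + 153 = 153 + B + Y$)
$\left(Z{\left(80,99 \right)} + 21969\right) + 23059 = \left(\left(153 + 99 + 80\right) + 21969\right) + 23059 = \left(332 + 21969\right) + 23059 = 22301 + 23059 = 45360$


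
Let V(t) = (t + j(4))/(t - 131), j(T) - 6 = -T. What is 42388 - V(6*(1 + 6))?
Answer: 3772576/89 ≈ 42389.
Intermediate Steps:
j(T) = 6 - T
V(t) = (2 + t)/(-131 + t) (V(t) = (t + (6 - 1*4))/(t - 131) = (t + (6 - 4))/(-131 + t) = (t + 2)/(-131 + t) = (2 + t)/(-131 + t))
42388 - V(6*(1 + 6)) = 42388 - (2 + 6*(1 + 6))/(-131 + 6*(1 + 6)) = 42388 - (2 + 6*7)/(-131 + 6*7) = 42388 - (2 + 42)/(-131 + 42) = 42388 - 44/(-89) = 42388 - (-1)*44/89 = 42388 - 1*(-44/89) = 42388 + 44/89 = 3772576/89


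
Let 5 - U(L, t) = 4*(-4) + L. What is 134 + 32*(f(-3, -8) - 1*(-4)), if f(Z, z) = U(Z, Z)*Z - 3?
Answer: -2138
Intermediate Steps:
U(L, t) = 21 - L (U(L, t) = 5 - (4*(-4) + L) = 5 - (-16 + L) = 5 + (16 - L) = 21 - L)
f(Z, z) = -3 + Z*(21 - Z) (f(Z, z) = (21 - Z)*Z - 3 = Z*(21 - Z) - 3 = -3 + Z*(21 - Z))
134 + 32*(f(-3, -8) - 1*(-4)) = 134 + 32*((-3 - 1*(-3)*(-21 - 3)) - 1*(-4)) = 134 + 32*((-3 - 1*(-3)*(-24)) + 4) = 134 + 32*((-3 - 72) + 4) = 134 + 32*(-75 + 4) = 134 + 32*(-71) = 134 - 2272 = -2138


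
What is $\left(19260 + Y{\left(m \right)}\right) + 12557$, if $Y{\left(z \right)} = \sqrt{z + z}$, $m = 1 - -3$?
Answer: $31817 + 2 \sqrt{2} \approx 31820.0$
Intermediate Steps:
$m = 4$ ($m = 1 + 3 = 4$)
$Y{\left(z \right)} = \sqrt{2} \sqrt{z}$ ($Y{\left(z \right)} = \sqrt{2 z} = \sqrt{2} \sqrt{z}$)
$\left(19260 + Y{\left(m \right)}\right) + 12557 = \left(19260 + \sqrt{2} \sqrt{4}\right) + 12557 = \left(19260 + \sqrt{2} \cdot 2\right) + 12557 = \left(19260 + 2 \sqrt{2}\right) + 12557 = 31817 + 2 \sqrt{2}$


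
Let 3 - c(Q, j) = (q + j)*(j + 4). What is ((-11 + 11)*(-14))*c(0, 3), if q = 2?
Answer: 0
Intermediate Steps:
c(Q, j) = 3 - (2 + j)*(4 + j) (c(Q, j) = 3 - (2 + j)*(j + 4) = 3 - (2 + j)*(4 + j))
((-11 + 11)*(-14))*c(0, 3) = ((-11 + 11)*(-14))*(-5 - 1*3² - 6*3) = (0*(-14))*(-5 - 1*9 - 18) = 0*(-5 - 9 - 18) = 0*(-32) = 0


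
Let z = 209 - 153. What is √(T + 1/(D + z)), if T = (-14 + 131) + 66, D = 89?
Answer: 2*√961930/145 ≈ 13.528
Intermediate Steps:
z = 56
T = 183 (T = 117 + 66 = 183)
√(T + 1/(D + z)) = √(183 + 1/(89 + 56)) = √(183 + 1/145) = √(26536/145) = 2*√961930/145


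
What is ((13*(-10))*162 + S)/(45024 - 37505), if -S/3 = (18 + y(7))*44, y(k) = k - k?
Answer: -23436/7519 ≈ -3.1169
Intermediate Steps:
y(k) = 0
S = -2376 (S = -3*(18 + 0)*44 = -54*44 = -3*792 = -2376)
((13*(-10))*162 + S)/(45024 - 37505) = ((13*(-10))*162 - 2376)/(45024 - 37505) = (-130*162 - 2376)/7519 = (-21060 - 2376)*(1/7519) = -23436*1/7519 = -23436/7519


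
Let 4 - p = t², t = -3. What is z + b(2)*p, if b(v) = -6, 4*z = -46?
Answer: 37/2 ≈ 18.500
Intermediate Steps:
z = -23/2 (z = (¼)*(-46) = -23/2 ≈ -11.500)
p = -5 (p = 4 - 1*(-3)² = 4 - 1*9 = 4 - 9 = -5)
z + b(2)*p = -23/2 - 6*(-5) = -23/2 + 30 = 37/2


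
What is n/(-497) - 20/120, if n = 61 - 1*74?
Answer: -419/2982 ≈ -0.14051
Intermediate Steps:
n = -13 (n = 61 - 74 = -13)
n/(-497) - 20/120 = -13/(-497) - 20/120 = -13*(-1/497) - 20*1/120 = 13/497 - ⅙ = -419/2982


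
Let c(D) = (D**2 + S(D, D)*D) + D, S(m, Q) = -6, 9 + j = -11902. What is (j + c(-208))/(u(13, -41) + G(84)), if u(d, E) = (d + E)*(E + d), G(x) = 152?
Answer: 32393/936 ≈ 34.608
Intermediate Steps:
j = -11911 (j = -9 - 11902 = -11911)
u(d, E) = (E + d)**2 (u(d, E) = (E + d)*(E + d) = (E + d)**2)
c(D) = D**2 - 5*D (c(D) = (D**2 - 6*D) + D = D**2 - 5*D)
(j + c(-208))/(u(13, -41) + G(84)) = (-11911 - 208*(-5 - 208))/((-41 + 13)**2 + 152) = (-11911 - 208*(-213))/((-28)**2 + 152) = (-11911 + 44304)/(784 + 152) = 32393/936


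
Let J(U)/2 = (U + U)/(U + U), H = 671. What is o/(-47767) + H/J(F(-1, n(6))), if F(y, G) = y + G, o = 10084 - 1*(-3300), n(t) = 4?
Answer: 32024889/95534 ≈ 335.22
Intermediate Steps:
o = 13384 (o = 10084 + 3300 = 13384)
F(y, G) = G + y
J(U) = 2 (J(U) = 2*((U + U)/(U + U)) = 2*((2*U)/((2*U))) = 2*((2*U)*(1/(2*U))) = 2*1 = 2)
o/(-47767) + H/J(F(-1, n(6))) = 13384/(-47767) + 671/2 = 13384*(-1/47767) + 671*(½) = -13384/47767 + 671/2 = 32024889/95534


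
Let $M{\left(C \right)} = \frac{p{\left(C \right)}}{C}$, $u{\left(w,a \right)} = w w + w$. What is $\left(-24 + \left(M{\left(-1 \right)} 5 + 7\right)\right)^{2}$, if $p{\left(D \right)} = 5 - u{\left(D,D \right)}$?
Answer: $1764$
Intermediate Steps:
$u{\left(w,a \right)} = w + w^{2}$ ($u{\left(w,a \right)} = w^{2} + w = w + w^{2}$)
$p{\left(D \right)} = 5 - D \left(1 + D\right)$
$M{\left(C \right)} = \frac{5 - C \left(1 + C\right)}{C}$
$\left(-24 + \left(M{\left(-1 \right)} 5 + 7\right)\right)^{2} = \left(-24 + \left(\left(-1 - -1 + \frac{5}{-1}\right) 5 + 7\right)\right)^{2} = \left(-24 + \left(\left(-1 + 1 + 5 \left(-1\right)\right) 5 + 7\right)\right)^{2} = \left(-24 + \left(\left(-1 + 1 - 5\right) 5 + 7\right)\right)^{2} = \left(-24 + \left(\left(-5\right) 5 + 7\right)\right)^{2} = \left(-24 + \left(-25 + 7\right)\right)^{2} = \left(-24 - 18\right)^{2} = \left(-42\right)^{2} = 1764$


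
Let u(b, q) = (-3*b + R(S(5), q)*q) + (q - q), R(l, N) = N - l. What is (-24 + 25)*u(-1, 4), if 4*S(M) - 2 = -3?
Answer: 20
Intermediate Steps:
S(M) = -1/4 (S(M) = 1/2 + (1/4)*(-3) = 1/2 - 3/4 = -1/4)
u(b, q) = -3*b + q*(1/4 + q) (u(b, q) = (-3*b + (q - 1*(-1/4))*q) + (q - q) = (-3*b + (q + 1/4)*q) + 0 = (-3*b + (1/4 + q)*q) + 0 = (-3*b + q*(1/4 + q)) + 0 = -3*b + q*(1/4 + q))
(-24 + 25)*u(-1, 4) = (-24 + 25)*(4**2 - 3*(-1) + (1/4)*4) = 1*(16 + 3 + 1) = 1*20 = 20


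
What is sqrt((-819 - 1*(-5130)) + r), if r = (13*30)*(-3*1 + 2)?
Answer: sqrt(3921) ≈ 62.618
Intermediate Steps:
r = -390 (r = 390*(-3 + 2) = 390*(-1) = -390)
sqrt((-819 - 1*(-5130)) + r) = sqrt((-819 - 1*(-5130)) - 390) = sqrt((-819 + 5130) - 390) = sqrt(4311 - 390) = sqrt(3921)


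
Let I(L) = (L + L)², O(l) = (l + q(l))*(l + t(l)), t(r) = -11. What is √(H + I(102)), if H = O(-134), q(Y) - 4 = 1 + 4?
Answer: √59741 ≈ 244.42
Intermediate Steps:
q(Y) = 9 (q(Y) = 4 + (1 + 4) = 4 + 5 = 9)
O(l) = (-11 + l)*(9 + l) (O(l) = (l + 9)*(l - 11) = (9 + l)*(-11 + l) = (-11 + l)*(9 + l))
H = 18125 (H = -99 + (-134)² - 2*(-134) = -99 + 17956 + 268 = 18125)
I(L) = 4*L² (I(L) = (2*L)² = 4*L²)
√(H + I(102)) = √(18125 + 4*102²) = √(18125 + 4*10404) = √(18125 + 41616) = √59741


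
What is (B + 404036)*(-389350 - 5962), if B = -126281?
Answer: -109799884560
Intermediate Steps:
(B + 404036)*(-389350 - 5962) = (-126281 + 404036)*(-389350 - 5962) = 277755*(-395312) = -109799884560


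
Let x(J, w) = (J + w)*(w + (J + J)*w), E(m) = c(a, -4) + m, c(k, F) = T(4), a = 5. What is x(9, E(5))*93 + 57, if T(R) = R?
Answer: 286311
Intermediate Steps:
c(k, F) = 4
E(m) = 4 + m
x(J, w) = (J + w)*(w + 2*J*w) (x(J, w) = (J + w)*(w + (2*J)*w) = (J + w)*(w + 2*J*w))
x(9, E(5))*93 + 57 = ((4 + 5)*(9 + (4 + 5) + 2*9² + 2*9*(4 + 5)))*93 + 57 = (9*(9 + 9 + 2*81 + 2*9*9))*93 + 57 = (9*(9 + 9 + 162 + 162))*93 + 57 = (9*342)*93 + 57 = 3078*93 + 57 = 286254 + 57 = 286311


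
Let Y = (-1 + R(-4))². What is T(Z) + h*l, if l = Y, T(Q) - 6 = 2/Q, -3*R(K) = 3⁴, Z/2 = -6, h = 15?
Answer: 70595/6 ≈ 11766.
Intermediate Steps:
Z = -12 (Z = 2*(-6) = -12)
R(K) = -27 (R(K) = -⅓*3⁴ = -⅓*81 = -27)
T(Q) = 6 + 2/Q
Y = 784 (Y = (-1 - 27)² = (-28)² = 784)
l = 784
T(Z) + h*l = (6 + 2/(-12)) + 15*784 = (6 + 2*(-1/12)) + 11760 = (6 - ⅙) + 11760 = 35/6 + 11760 = 70595/6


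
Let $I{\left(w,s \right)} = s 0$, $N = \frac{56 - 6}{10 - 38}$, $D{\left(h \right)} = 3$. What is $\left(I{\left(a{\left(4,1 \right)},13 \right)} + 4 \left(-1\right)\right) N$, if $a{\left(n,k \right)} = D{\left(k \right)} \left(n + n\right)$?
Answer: $\frac{50}{7} \approx 7.1429$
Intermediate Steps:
$N = - \frac{25}{14}$ ($N = \frac{56 + \left(-37 + 31\right)}{-28} = \left(56 - 6\right) \left(- \frac{1}{28}\right) = 50 \left(- \frac{1}{28}\right) = - \frac{25}{14} \approx -1.7857$)
$a{\left(n,k \right)} = 6 n$ ($a{\left(n,k \right)} = 3 \left(n + n\right) = 3 \cdot 2 n = 6 n$)
$I{\left(w,s \right)} = 0$
$\left(I{\left(a{\left(4,1 \right)},13 \right)} + 4 \left(-1\right)\right) N = \left(0 + 4 \left(-1\right)\right) \left(- \frac{25}{14}\right) = \left(0 - 4\right) \left(- \frac{25}{14}\right) = \left(-4\right) \left(- \frac{25}{14}\right) = \frac{50}{7}$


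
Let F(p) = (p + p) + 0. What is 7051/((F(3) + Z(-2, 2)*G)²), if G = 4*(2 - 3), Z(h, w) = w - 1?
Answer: 7051/4 ≈ 1762.8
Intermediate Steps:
Z(h, w) = -1 + w
G = -4 (G = 4*(-1) = -4)
F(p) = 2*p (F(p) = 2*p + 0 = 2*p)
7051/((F(3) + Z(-2, 2)*G)²) = 7051/((2*3 + (-1 + 2)*(-4))²) = 7051/((6 + 1*(-4))²) = 7051/((6 - 4)²) = 7051/(2²) = 7051/4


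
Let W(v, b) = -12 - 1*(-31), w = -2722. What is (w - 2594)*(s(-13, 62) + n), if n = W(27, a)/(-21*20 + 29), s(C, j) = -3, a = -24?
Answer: 6336672/391 ≈ 16206.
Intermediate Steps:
W(v, b) = 19 (W(v, b) = -12 + 31 = 19)
n = -19/391 (n = 19/(-21*20 + 29) = 19/(-420 + 29) = 19/(-391) = 19*(-1/391) = -19/391 ≈ -0.048593)
(w - 2594)*(s(-13, 62) + n) = (-2722 - 2594)*(-3 - 19/391) = -5316*(-1192/391) = 6336672/391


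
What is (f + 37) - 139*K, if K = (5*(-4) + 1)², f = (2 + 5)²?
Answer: -50093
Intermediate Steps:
f = 49 (f = 7² = 49)
K = 361 (K = (-20 + 1)² = (-19)² = 361)
(f + 37) - 139*K = (49 + 37) - 139*361 = 86 - 50179 = -50093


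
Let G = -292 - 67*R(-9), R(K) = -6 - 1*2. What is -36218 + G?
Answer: -35974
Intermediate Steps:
R(K) = -8 (R(K) = -6 - 2 = -8)
G = 244 (G = -292 - 67*(-8) = -292 + 536 = 244)
-36218 + G = -36218 + 244 = -35974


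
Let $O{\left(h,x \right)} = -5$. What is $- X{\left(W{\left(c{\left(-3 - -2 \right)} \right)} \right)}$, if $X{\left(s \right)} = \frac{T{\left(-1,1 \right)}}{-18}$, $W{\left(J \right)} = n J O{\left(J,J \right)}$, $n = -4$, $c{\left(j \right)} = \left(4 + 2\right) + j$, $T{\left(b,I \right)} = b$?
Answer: $- \frac{1}{18} \approx -0.055556$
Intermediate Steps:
$c{\left(j \right)} = 6 + j$
$W{\left(J \right)} = 20 J$ ($W{\left(J \right)} = - 4 J \left(-5\right) = 20 J$)
$X{\left(s \right)} = \frac{1}{18}$ ($X{\left(s \right)} = - \frac{1}{-18} = \left(-1\right) \left(- \frac{1}{18}\right) = \frac{1}{18}$)
$- X{\left(W{\left(c{\left(-3 - -2 \right)} \right)} \right)} = \left(-1\right) \frac{1}{18} = - \frac{1}{18}$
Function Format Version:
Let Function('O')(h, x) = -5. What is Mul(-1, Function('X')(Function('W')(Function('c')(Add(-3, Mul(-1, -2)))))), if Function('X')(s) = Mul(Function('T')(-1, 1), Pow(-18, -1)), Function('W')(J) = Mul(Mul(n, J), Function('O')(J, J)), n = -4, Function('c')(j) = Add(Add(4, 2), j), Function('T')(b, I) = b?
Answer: Rational(-1, 18) ≈ -0.055556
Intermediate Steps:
Function('c')(j) = Add(6, j)
Function('W')(J) = Mul(20, J) (Function('W')(J) = Mul(Mul(-4, J), -5) = Mul(20, J))
Function('X')(s) = Rational(1, 18) (Function('X')(s) = Mul(-1, Pow(-18, -1)) = Mul(-1, Rational(-1, 18)) = Rational(1, 18))
Mul(-1, Function('X')(Function('W')(Function('c')(Add(-3, Mul(-1, -2)))))) = Mul(-1, Rational(1, 18)) = Rational(-1, 18)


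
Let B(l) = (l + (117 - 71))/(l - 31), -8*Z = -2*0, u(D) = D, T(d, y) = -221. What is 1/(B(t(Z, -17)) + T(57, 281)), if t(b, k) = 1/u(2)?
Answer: -61/13574 ≈ -0.0044939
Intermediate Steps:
Z = 0 (Z = -(-1)*0/4 = -⅛*0 = 0)
t(b, k) = ½ (t(b, k) = 1/2 = ½)
B(l) = (46 + l)/(-31 + l) (B(l) = (l + 46)/(-31 + l) = (46 + l)/(-31 + l))
1/(B(t(Z, -17)) + T(57, 281)) = 1/((46 + ½)/(-31 + ½) - 221) = 1/((93/2)/(-61/2) - 221) = 1/(-2/61*93/2 - 221) = 1/(-93/61 - 221) = 1/(-13574/61) = -61/13574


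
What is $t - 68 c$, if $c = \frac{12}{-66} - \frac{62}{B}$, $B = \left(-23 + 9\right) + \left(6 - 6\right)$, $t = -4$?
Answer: $- \frac{22544}{77} \approx -292.78$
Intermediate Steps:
$B = -14$ ($B = -14 + \left(6 - 6\right) = -14 + 0 = -14$)
$c = \frac{327}{77}$ ($c = \frac{12}{-66} - \frac{62}{-14} = 12 \left(- \frac{1}{66}\right) - - \frac{31}{7} = - \frac{2}{11} + \frac{31}{7} = \frac{327}{77} \approx 4.2467$)
$t - 68 c = -4 - \frac{22236}{77} = - \frac{22544}{77}$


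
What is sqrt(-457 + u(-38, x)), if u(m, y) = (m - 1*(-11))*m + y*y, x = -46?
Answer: sqrt(2685) ≈ 51.817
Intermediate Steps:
u(m, y) = y**2 + m*(11 + m) (u(m, y) = (m + 11)*m + y**2 = (11 + m)*m + y**2 = m*(11 + m) + y**2 = y**2 + m*(11 + m))
sqrt(-457 + u(-38, x)) = sqrt(-457 + ((-38)**2 + (-46)**2 + 11*(-38))) = sqrt(-457 + (1444 + 2116 - 418)) = sqrt(-457 + 3142) = sqrt(2685)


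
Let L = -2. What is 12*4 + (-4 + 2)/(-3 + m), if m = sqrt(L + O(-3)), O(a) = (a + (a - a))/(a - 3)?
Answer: 340/7 + 2*I*sqrt(6)/21 ≈ 48.571 + 0.23328*I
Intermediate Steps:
O(a) = a/(-3 + a) (O(a) = (a + 0)/(-3 + a) = a/(-3 + a))
m = I*sqrt(6)/2 (m = sqrt(-2 - 3/(-3 - 3)) = sqrt(-2 - 3/(-6)) = sqrt(-2 - 3*(-1/6)) = sqrt(-2 + 1/2) = sqrt(-3/2) = I*sqrt(6)/2 ≈ 1.2247*I)
12*4 + (-4 + 2)/(-3 + m) = 12*4 + (-4 + 2)/(-3 + I*sqrt(6)/2) = 48 - 2/(-3 + I*sqrt(6)/2)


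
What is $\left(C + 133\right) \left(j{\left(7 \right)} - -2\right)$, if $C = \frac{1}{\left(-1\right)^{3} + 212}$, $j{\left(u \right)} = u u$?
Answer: $\frac{1431264}{211} \approx 6783.2$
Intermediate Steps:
$j{\left(u \right)} = u^{2}$
$C = \frac{1}{211}$ ($C = \frac{1}{-1 + 212} = \frac{1}{211} \approx 0.0047393$)
$\left(C + 133\right) \left(j{\left(7 \right)} - -2\right) = \left(\frac{1}{211} + 133\right) \left(7^{2} - -2\right) = \frac{28064 \left(49 + 2\right)}{211} = \frac{28064}{211} \cdot 51 = \frac{1431264}{211}$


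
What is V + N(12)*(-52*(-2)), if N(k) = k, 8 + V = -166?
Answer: 1074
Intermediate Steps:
V = -174 (V = -8 - 166 = -174)
V + N(12)*(-52*(-2)) = -174 + 12*(-52*(-2)) = -174 + 12*104 = -174 + 1248 = 1074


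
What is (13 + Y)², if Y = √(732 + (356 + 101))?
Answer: (13 + √1189)² ≈ 2254.5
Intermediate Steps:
Y = √1189 (Y = √(732 + 457) = √1189 ≈ 34.482)
(13 + Y)² = (13 + √1189)²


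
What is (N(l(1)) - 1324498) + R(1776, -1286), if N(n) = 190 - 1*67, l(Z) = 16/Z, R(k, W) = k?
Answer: -1322599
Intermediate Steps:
N(n) = 123 (N(n) = 190 - 67 = 123)
(N(l(1)) - 1324498) + R(1776, -1286) = (123 - 1324498) + 1776 = -1324375 + 1776 = -1322599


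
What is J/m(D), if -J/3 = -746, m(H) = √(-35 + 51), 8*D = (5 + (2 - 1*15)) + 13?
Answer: 1119/2 ≈ 559.50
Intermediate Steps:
D = 5/8 (D = ((5 + (2 - 1*15)) + 13)/8 = ((5 + (2 - 15)) + 13)/8 = ((5 - 13) + 13)/8 = (-8 + 13)/8 = (⅛)*5 = 5/8 ≈ 0.62500)
m(H) = 4 (m(H) = √16 = 4)
J = 2238 (J = -3*(-746) = 2238)
J/m(D) = 2238/4 = 2238*(¼) = 1119/2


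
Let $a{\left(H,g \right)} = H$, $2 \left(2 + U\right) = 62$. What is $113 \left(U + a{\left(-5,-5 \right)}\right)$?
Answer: $2712$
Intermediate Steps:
$U = 29$ ($U = -2 + \frac{1}{2} \cdot 62 = -2 + 31 = 29$)
$113 \left(U + a{\left(-5,-5 \right)}\right) = 113 \left(29 - 5\right) = 113 \cdot 24 = 2712$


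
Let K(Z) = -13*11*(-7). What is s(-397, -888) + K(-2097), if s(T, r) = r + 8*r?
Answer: -6991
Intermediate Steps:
s(T, r) = 9*r
K(Z) = 1001 (K(Z) = -143*(-7) = 1001)
s(-397, -888) + K(-2097) = 9*(-888) + 1001 = -7992 + 1001 = -6991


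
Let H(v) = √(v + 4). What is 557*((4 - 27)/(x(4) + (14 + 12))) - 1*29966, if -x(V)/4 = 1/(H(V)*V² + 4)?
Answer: -2616484031/85903 - 102488*√2/85903 ≈ -30460.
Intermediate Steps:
H(v) = √(4 + v)
x(V) = -4/(4 + V²*√(4 + V)) (x(V) = -4/(√(4 + V)*V² + 4) = -4/(V²*√(4 + V) + 4) = -4/(4 + V²*√(4 + V)))
557*((4 - 27)/(x(4) + (14 + 12))) - 1*29966 = 557*((4 - 27)/(-4/(4 + 4²*√(4 + 4)) + (14 + 12))) - 1*29966 = 557*(-23/(-4/(4 + 16*√8) + 26)) - 29966 = 557*(-23/(-4/(4 + 16*(2*√2)) + 26)) - 29966 = 557*(-23/(-4/(4 + 32*√2) + 26)) - 29966 = 557*(-23/(26 - 4/(4 + 32*√2))) - 29966 = -12811/(26 - 4/(4 + 32*√2)) - 29966 = -29966 - 12811/(26 - 4/(4 + 32*√2))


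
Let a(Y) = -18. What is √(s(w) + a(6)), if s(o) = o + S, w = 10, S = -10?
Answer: 3*I*√2 ≈ 4.2426*I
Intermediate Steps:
s(o) = -10 + o (s(o) = o - 10 = -10 + o)
√(s(w) + a(6)) = √((-10 + 10) - 18) = √(0 - 18) = √(-18) = 3*I*√2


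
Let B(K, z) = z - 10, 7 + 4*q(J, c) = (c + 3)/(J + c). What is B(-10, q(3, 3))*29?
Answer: -667/2 ≈ -333.50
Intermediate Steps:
q(J, c) = -7/4 + (3 + c)/(4*(J + c)) (q(J, c) = -7/4 + ((c + 3)/(J + c))/4 = -7/4 + ((3 + c)/(J + c))/4 = -7/4 + (3 + c)/(4*(J + c)))
B(K, z) = -10 + z
B(-10, q(3, 3))*29 = (-10 + (3 - 7*3 - 6*3)/(4*(3 + 3)))*29 = (-10 + (1/4)*(3 - 21 - 18)/6)*29 = (-10 + (1/4)*(1/6)*(-36))*29 = (-10 - 3/2)*29 = -23/2*29 = -667/2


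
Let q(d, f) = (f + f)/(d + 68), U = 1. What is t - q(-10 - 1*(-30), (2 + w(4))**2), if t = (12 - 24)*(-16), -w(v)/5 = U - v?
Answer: 8159/44 ≈ 185.43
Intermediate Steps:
w(v) = -5 + 5*v (w(v) = -5*(1 - v) = -5 + 5*v)
q(d, f) = 2*f/(68 + d) (q(d, f) = (2*f)/(68 + d) = 2*f/(68 + d))
t = 192 (t = -12*(-16) = 192)
t - q(-10 - 1*(-30), (2 + w(4))**2) = 192 - 2*(2 + (-5 + 5*4))**2/(68 + (-10 - 1*(-30))) = 192 - 2*(2 + (-5 + 20))**2/(68 + (-10 + 30)) = 192 - 2*(2 + 15)**2/(68 + 20) = 192 - 2*17**2/88 = 192 - 2*289/88 = 192 - 1*289/44 = 192 - 289/44 = 8159/44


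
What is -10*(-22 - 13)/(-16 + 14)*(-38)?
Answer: 6650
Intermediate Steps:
-10*(-22 - 13)/(-16 + 14)*(-38) = -(-350)/(-2)*(-38) = -(-350)*(-1)/2*(-38) = -10*35/2*(-38) = -175*(-38) = 6650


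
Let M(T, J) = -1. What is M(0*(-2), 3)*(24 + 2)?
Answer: -26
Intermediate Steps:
M(0*(-2), 3)*(24 + 2) = -(24 + 2) = -1*26 = -26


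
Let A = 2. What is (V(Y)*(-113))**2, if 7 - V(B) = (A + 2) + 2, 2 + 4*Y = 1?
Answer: 12769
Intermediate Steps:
Y = -1/4 (Y = -1/2 + (1/4)*1 = -1/2 + 1/4 = -1/4 ≈ -0.25000)
V(B) = 1 (V(B) = 7 - ((2 + 2) + 2) = 7 - (4 + 2) = 7 - 1*6 = 7 - 6 = 1)
(V(Y)*(-113))**2 = (1*(-113))**2 = (-113)**2 = 12769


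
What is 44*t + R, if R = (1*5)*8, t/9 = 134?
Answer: 53104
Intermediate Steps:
t = 1206 (t = 9*134 = 1206)
R = 40 (R = 5*8 = 40)
44*t + R = 44*1206 + 40 = 53064 + 40 = 53104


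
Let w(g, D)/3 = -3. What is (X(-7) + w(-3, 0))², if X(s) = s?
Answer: 256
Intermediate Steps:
w(g, D) = -9 (w(g, D) = 3*(-3) = -9)
(X(-7) + w(-3, 0))² = (-7 - 9)² = (-16)² = 256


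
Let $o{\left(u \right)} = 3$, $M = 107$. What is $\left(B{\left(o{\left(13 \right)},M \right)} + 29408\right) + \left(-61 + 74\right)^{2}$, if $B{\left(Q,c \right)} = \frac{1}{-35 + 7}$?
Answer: $\frac{828155}{28} \approx 29577.0$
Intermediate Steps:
$B{\left(Q,c \right)} = - \frac{1}{28}$ ($B{\left(Q,c \right)} = \frac{1}{-28} = - \frac{1}{28}$)
$\left(B{\left(o{\left(13 \right)},M \right)} + 29408\right) + \left(-61 + 74\right)^{2} = \left(- \frac{1}{28} + 29408\right) + \left(-61 + 74\right)^{2} = \frac{823423}{28} + 13^{2} = \frac{823423}{28} + 169 = \frac{828155}{28}$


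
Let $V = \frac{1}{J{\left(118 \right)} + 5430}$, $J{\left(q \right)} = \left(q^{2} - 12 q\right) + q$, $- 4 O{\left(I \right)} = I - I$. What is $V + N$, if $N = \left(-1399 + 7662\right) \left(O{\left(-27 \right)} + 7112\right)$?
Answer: $\frac{804258585537}{18056} \approx 4.4542 \cdot 10^{7}$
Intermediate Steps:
$O{\left(I \right)} = 0$ ($O{\left(I \right)} = - \frac{I - I}{4} = \left(- \frac{1}{4}\right) 0 = 0$)
$J{\left(q \right)} = q^{2} - 11 q$
$V = \frac{1}{18056}$ ($V = \frac{1}{118 \left(-11 + 118\right) + 5430} = \frac{1}{118 \cdot 107 + 5430} = \frac{1}{12626 + 5430} = \frac{1}{18056} \approx 5.5383 \cdot 10^{-5}$)
$N = 44542456$ ($N = \left(-1399 + 7662\right) \left(0 + 7112\right) = 6263 \cdot 7112 = 44542456$)
$V + N = \frac{1}{18056} + 44542456 = \frac{804258585537}{18056}$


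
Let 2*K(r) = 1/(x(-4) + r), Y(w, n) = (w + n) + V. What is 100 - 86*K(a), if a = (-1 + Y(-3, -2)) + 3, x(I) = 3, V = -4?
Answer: 443/4 ≈ 110.75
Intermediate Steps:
Y(w, n) = -4 + n + w (Y(w, n) = (w + n) - 4 = (n + w) - 4 = -4 + n + w)
a = -7 (a = (-1 + (-4 - 2 - 3)) + 3 = (-1 - 9) + 3 = -10 + 3 = -7)
K(r) = 1/(2*(3 + r))
100 - 86*K(a) = 100 - 43/(3 - 7) = 100 - 43/(-4) = 100 - 43*(-1)/4 = 100 - 86*(-⅛) = 100 + 43/4 = 443/4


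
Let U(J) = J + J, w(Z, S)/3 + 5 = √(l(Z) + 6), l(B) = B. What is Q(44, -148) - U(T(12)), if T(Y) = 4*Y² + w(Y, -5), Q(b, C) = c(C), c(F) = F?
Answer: -1270 - 18*√2 ≈ -1295.5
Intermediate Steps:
Q(b, C) = C
w(Z, S) = -15 + 3*√(6 + Z) (w(Z, S) = -15 + 3*√(Z + 6) = -15 + 3*√(6 + Z))
T(Y) = -15 + 3*√(6 + Y) + 4*Y² (T(Y) = 4*Y² + (-15 + 3*√(6 + Y)) = -15 + 3*√(6 + Y) + 4*Y²)
U(J) = 2*J
Q(44, -148) - U(T(12)) = -148 - 2*(-15 + 3*√(6 + 12) + 4*12²) = -148 - 2*(-15 + 3*√18 + 4*144) = -148 - 2*(-15 + 3*(3*√2) + 576) = -148 - 2*(-15 + 9*√2 + 576) = -148 - 2*(561 + 9*√2) = -148 - (1122 + 18*√2) = -148 + (-1122 - 18*√2) = -1270 - 18*√2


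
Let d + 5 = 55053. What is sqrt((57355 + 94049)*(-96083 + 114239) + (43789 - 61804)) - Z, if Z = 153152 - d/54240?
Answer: -1038363679/6780 + sqrt(2748873009) ≈ -1.0072e+5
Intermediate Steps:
d = 55048 (d = -5 + 55053 = 55048)
Z = 1038363679/6780 (Z = 153152 - 55048/54240 = 153152 - 1*6881/6780 = 153152 - 6881/6780 = 1038363679/6780 ≈ 1.5315e+5)
sqrt((57355 + 94049)*(-96083 + 114239) + (43789 - 61804)) - Z = sqrt((57355 + 94049)*(-96083 + 114239) + (43789 - 61804)) - 1*1038363679/6780 = sqrt(151404*18156 - 18015) - 1038363679/6780 = sqrt(2748891024 - 18015) - 1038363679/6780 = sqrt(2748873009) - 1038363679/6780 = -1038363679/6780 + sqrt(2748873009)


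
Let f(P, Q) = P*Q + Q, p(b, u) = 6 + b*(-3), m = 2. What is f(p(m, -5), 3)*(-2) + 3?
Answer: -3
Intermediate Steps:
p(b, u) = 6 - 3*b
f(P, Q) = Q + P*Q
f(p(m, -5), 3)*(-2) + 3 = (3*(1 + (6 - 3*2)))*(-2) + 3 = (3*(1 + (6 - 6)))*(-2) + 3 = (3*(1 + 0))*(-2) + 3 = (3*1)*(-2) + 3 = 3*(-2) + 3 = -6 + 3 = -3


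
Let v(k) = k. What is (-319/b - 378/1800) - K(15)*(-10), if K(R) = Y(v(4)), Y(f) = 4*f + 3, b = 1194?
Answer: 11314513/59700 ≈ 189.52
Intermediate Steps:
Y(f) = 3 + 4*f
K(R) = 19 (K(R) = 3 + 4*4 = 3 + 16 = 19)
(-319/b - 378/1800) - K(15)*(-10) = (-319/1194 - 378/1800) - 19*(-10) = (-319*1/1194 - 378*1/1800) - 1*(-190) = (-319/1194 - 21/100) + 190 = -28487/59700 + 190 = 11314513/59700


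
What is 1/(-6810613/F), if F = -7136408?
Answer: 7136408/6810613 ≈ 1.0478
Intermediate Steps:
1/(-6810613/F) = 1/(-6810613/(-7136408)) = 1/(-6810613*(-1/7136408)) = 1/(6810613/7136408) = 7136408/6810613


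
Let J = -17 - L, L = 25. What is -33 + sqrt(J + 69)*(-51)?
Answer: -33 - 153*sqrt(3) ≈ -298.00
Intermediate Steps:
J = -42 (J = -17 - 1*25 = -17 - 25 = -42)
-33 + sqrt(J + 69)*(-51) = -33 + sqrt(-42 + 69)*(-51) = -33 + sqrt(27)*(-51) = -33 + (3*sqrt(3))*(-51) = -33 - 153*sqrt(3)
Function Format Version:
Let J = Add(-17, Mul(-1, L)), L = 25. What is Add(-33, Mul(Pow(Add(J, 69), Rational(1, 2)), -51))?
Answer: Add(-33, Mul(-153, Pow(3, Rational(1, 2)))) ≈ -298.00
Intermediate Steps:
J = -42 (J = Add(-17, Mul(-1, 25)) = Add(-17, -25) = -42)
Add(-33, Mul(Pow(Add(J, 69), Rational(1, 2)), -51)) = Add(-33, Mul(Pow(Add(-42, 69), Rational(1, 2)), -51)) = Add(-33, Mul(Pow(27, Rational(1, 2)), -51)) = Add(-33, Mul(Mul(3, Pow(3, Rational(1, 2))), -51)) = Add(-33, Mul(-153, Pow(3, Rational(1, 2))))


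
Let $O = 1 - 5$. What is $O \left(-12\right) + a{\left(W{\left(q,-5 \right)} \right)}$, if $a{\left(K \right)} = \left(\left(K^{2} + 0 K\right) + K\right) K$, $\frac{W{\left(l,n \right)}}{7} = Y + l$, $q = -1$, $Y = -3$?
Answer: $-21120$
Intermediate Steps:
$W{\left(l,n \right)} = -21 + 7 l$ ($W{\left(l,n \right)} = 7 \left(-3 + l\right) = -21 + 7 l$)
$a{\left(K \right)} = K \left(K + K^{2}\right)$ ($a{\left(K \right)} = \left(\left(K^{2} + 0\right) + K\right) K = \left(K^{2} + K\right) K = \left(K + K^{2}\right) K = K \left(K + K^{2}\right)$)
$O = -4$
$O \left(-12\right) + a{\left(W{\left(q,-5 \right)} \right)} = \left(-4\right) \left(-12\right) + \left(-21 + 7 \left(-1\right)\right)^{2} \left(1 + \left(-21 + 7 \left(-1\right)\right)\right) = 48 + \left(-21 - 7\right)^{2} \left(1 - 28\right) = 48 + \left(-28\right)^{2} \left(1 - 28\right) = 48 + 784 \left(-27\right) = 48 - 21168 = -21120$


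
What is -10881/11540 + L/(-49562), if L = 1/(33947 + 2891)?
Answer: -1241634281111/1316832974515 ≈ -0.94289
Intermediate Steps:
L = 1/36838 ≈ 2.7146e-5
-10881/11540 + L/(-49562) = -10881/11540 + (1/36838)/(-49562) = -10881*1/11540 + (1/36838)*(-1/49562) = -10881/11540 - 1/1825764956 = -1241634281111/1316832974515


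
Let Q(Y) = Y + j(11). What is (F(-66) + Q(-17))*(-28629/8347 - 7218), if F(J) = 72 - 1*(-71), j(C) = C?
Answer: -8257986675/8347 ≈ -9.8934e+5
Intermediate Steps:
F(J) = 143 (F(J) = 72 + 71 = 143)
Q(Y) = 11 + Y (Q(Y) = Y + 11 = 11 + Y)
(F(-66) + Q(-17))*(-28629/8347 - 7218) = (143 + (11 - 17))*(-28629/8347 - 7218) = (143 - 6)*(-28629*1/8347 - 7218) = 137*(-28629/8347 - 7218) = 137*(-60277275/8347) = -8257986675/8347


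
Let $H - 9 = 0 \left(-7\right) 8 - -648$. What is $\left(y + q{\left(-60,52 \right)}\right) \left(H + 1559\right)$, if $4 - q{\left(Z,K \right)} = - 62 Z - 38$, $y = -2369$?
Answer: $-13400152$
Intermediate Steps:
$q{\left(Z,K \right)} = 42 + 62 Z$ ($q{\left(Z,K \right)} = 4 - \left(- 62 Z - 38\right) = 4 - \left(-38 - 62 Z\right) = 4 + \left(38 + 62 Z\right) = 42 + 62 Z$)
$H = 657$ ($H = 9 + \left(0 \left(-7\right) 8 - -648\right) = 9 + \left(0 \cdot 8 + 648\right) = 9 + \left(0 + 648\right) = 9 + 648 = 657$)
$\left(y + q{\left(-60,52 \right)}\right) \left(H + 1559\right) = \left(-2369 + \left(42 + 62 \left(-60\right)\right)\right) \left(657 + 1559\right) = \left(-2369 + \left(42 - 3720\right)\right) 2216 = \left(-2369 - 3678\right) 2216 = \left(-6047\right) 2216 = -13400152$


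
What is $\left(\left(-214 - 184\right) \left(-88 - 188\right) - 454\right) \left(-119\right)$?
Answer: $-13017886$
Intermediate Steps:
$\left(\left(-214 - 184\right) \left(-88 - 188\right) - 454\right) \left(-119\right) = \left(\left(-398\right) \left(-276\right) - 454\right) \left(-119\right) = \left(109848 - 454\right) \left(-119\right) = 109394 \left(-119\right) = -13017886$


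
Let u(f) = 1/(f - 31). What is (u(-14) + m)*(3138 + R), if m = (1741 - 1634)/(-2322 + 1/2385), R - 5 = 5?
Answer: -53584450112/249208605 ≈ -215.02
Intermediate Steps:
R = 10 (R = 5 + 5 = 10)
u(f) = 1/(-31 + f)
m = -255195/5537969 (m = 107/(-2322 + 1/2385) = 107/(-5537969/2385) = 107*(-2385/5537969) = -255195/5537969 ≈ -0.046081)
(u(-14) + m)*(3138 + R) = (1/(-31 - 14) - 255195/5537969)*(3138 + 10) = (1/(-45) - 255195/5537969)*3148 = (-1/45 - 255195/5537969)*3148 = -17021744/249208605*3148 = -53584450112/249208605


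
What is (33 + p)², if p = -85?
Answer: 2704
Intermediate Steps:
(33 + p)² = (33 - 85)² = (-52)² = 2704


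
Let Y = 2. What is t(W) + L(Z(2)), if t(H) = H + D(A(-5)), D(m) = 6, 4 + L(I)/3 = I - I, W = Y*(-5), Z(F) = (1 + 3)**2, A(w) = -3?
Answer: -16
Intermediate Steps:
Z(F) = 16 (Z(F) = 4**2 = 16)
W = -10 (W = 2*(-5) = -10)
L(I) = -12 (L(I) = -12 + 3*(I - I) = -12 + 3*0 = -12 + 0 = -12)
t(H) = 6 + H (t(H) = H + 6 = 6 + H)
t(W) + L(Z(2)) = (6 - 10) - 12 = -4 - 12 = -16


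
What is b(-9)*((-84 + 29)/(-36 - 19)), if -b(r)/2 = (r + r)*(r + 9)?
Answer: 0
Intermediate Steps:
b(r) = -4*r*(9 + r) (b(r) = -2*(r + r)*(r + 9) = -2*2*r*(9 + r) = -4*r*(9 + r))
b(-9)*((-84 + 29)/(-36 - 19)) = (-4*(-9)*(9 - 9))*((-84 + 29)/(-36 - 19)) = (-4*(-9)*0)*(-55/(-55)) = 0*(-55*(-1/55)) = 0*1 = 0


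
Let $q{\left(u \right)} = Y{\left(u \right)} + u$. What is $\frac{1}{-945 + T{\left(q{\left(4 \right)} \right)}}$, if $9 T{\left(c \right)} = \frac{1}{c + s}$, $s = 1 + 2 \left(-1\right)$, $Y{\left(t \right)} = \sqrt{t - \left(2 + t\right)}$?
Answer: $\frac{9 \left(- \sqrt{2} + 3 i\right)}{- 25514 i + 8505 \sqrt{2}} \approx -0.0010582 + 1.5997 \cdot 10^{-8} i$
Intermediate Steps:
$Y{\left(t \right)} = i \sqrt{2}$ ($Y{\left(t \right)} = \sqrt{-2} = i \sqrt{2}$)
$s = -1$ ($s = 1 - 2 = -1$)
$q{\left(u \right)} = u + i \sqrt{2}$ ($q{\left(u \right)} = i \sqrt{2} + u = u + i \sqrt{2}$)
$T{\left(c \right)} = \frac{1}{9 \left(-1 + c\right)}$ ($T{\left(c \right)} = \frac{1}{9 \left(c - 1\right)} = \frac{1}{9 \left(-1 + c\right)}$)
$\frac{1}{-945 + T{\left(q{\left(4 \right)} \right)}} = \frac{1}{-945 + \frac{1}{9 \left(-1 + \left(4 + i \sqrt{2}\right)\right)}} = \frac{1}{-945 + \frac{1}{9 \left(3 + i \sqrt{2}\right)}}$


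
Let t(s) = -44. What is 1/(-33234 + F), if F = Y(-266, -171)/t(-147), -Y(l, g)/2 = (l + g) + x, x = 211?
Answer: -11/365687 ≈ -3.0080e-5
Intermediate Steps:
Y(l, g) = -422 - 2*g - 2*l (Y(l, g) = -2*((l + g) + 211) = -2*((g + l) + 211) = -2*(211 + g + l) = -422 - 2*g - 2*l)
F = -113/11 (F = (-422 - 2*(-171) - 2*(-266))/(-44) = (-422 + 342 + 532)*(-1/44) = 452*(-1/44) = -113/11 ≈ -10.273)
1/(-33234 + F) = 1/(-33234 - 113/11) = 1/(-365687/11) = -11/365687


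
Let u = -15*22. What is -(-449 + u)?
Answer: 779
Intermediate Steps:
u = -330
-(-449 + u) = -(-449 - 330) = -1*(-779) = 779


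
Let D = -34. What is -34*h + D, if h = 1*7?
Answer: -272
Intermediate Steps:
h = 7
-34*h + D = -34*7 - 34 = -238 - 34 = -272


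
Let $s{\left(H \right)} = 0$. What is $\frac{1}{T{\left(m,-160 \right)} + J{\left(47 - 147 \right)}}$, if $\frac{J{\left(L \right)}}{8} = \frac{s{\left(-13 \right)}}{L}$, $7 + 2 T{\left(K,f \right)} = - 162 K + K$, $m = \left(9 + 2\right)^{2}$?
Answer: $- \frac{1}{9744} \approx -0.00010263$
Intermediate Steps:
$m = 121$ ($m = 11^{2} = 121$)
$T{\left(K,f \right)} = - \frac{7}{2} - \frac{161 K}{2}$ ($T{\left(K,f \right)} = - \frac{7}{2} + \frac{- 162 K + K}{2} = - \frac{7}{2} + \frac{\left(-161\right) K}{2} = - \frac{7}{2} - \frac{161 K}{2}$)
$J{\left(L \right)} = 0$ ($J{\left(L \right)} = 8 \frac{0}{L} = 8 \cdot 0 = 0$)
$\frac{1}{T{\left(m,-160 \right)} + J{\left(47 - 147 \right)}} = \frac{1}{\left(- \frac{7}{2} - \frac{19481}{2}\right) + 0} = \frac{1}{-9744 + 0} = \frac{1}{-9744} = - \frac{1}{9744}$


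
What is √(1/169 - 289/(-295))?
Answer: 4*√905945/3835 ≈ 0.99276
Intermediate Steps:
√(1/169 - 289/(-295)) = √(1/169 - 289*(-1/295)) = √(1/169 + 289/295) = √(49136/49855) = 4*√905945/3835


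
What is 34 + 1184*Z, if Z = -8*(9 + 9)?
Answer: -170462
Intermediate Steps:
Z = -144 (Z = -8*18 = -144)
34 + 1184*Z = 34 + 1184*(-144) = 34 - 170496 = -170462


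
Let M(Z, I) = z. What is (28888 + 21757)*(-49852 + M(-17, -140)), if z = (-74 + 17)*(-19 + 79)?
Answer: -2697960440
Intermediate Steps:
z = -3420 (z = -57*60 = -3420)
M(Z, I) = -3420
(28888 + 21757)*(-49852 + M(-17, -140)) = (28888 + 21757)*(-49852 - 3420) = 50645*(-53272) = -2697960440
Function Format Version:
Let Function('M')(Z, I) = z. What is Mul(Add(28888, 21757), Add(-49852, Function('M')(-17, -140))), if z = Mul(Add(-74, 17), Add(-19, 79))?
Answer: -2697960440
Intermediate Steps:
z = -3420 (z = Mul(-57, 60) = -3420)
Function('M')(Z, I) = -3420
Mul(Add(28888, 21757), Add(-49852, Function('M')(-17, -140))) = Mul(Add(28888, 21757), Add(-49852, -3420)) = Mul(50645, -53272) = -2697960440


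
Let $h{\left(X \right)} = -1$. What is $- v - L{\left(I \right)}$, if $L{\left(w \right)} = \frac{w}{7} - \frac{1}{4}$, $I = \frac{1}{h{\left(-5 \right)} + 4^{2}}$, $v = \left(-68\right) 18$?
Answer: $\frac{514181}{420} \approx 1224.2$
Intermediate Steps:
$v = -1224$
$I = \frac{1}{15}$ ($I = \frac{1}{-1 + 4^{2}} = \frac{1}{-1 + 16} = \frac{1}{15} \approx 0.066667$)
$L{\left(w \right)} = - \frac{1}{4} + \frac{w}{7}$ ($L{\left(w \right)} = w \frac{1}{7} - \frac{1}{4} = \frac{w}{7} - \frac{1}{4} = - \frac{1}{4} + \frac{w}{7}$)
$- v - L{\left(I \right)} = \left(-1\right) \left(-1224\right) - \left(- \frac{1}{4} + \frac{1}{7} \cdot \frac{1}{15}\right) = 1224 - \left(- \frac{1}{4} + \frac{1}{105}\right) = 1224 - - \frac{101}{420} = 1224 + \frac{101}{420} = \frac{514181}{420}$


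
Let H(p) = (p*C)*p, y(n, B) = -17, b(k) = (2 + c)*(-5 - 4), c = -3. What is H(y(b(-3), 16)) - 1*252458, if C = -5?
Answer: -253903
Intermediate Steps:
b(k) = 9 (b(k) = (2 - 3)*(-5 - 4) = -1*(-9) = 9)
H(p) = -5*p**2 (H(p) = (p*(-5))*p = (-5*p)*p = -5*p**2)
H(y(b(-3), 16)) - 1*252458 = -5*(-17)**2 - 1*252458 = -5*289 - 252458 = -1445 - 252458 = -253903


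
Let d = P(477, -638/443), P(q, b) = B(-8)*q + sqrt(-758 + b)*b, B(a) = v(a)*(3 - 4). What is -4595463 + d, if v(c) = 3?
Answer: -4596894 - 2552*I*sqrt(9314961)/196249 ≈ -4.5969e+6 - 39.688*I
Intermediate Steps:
B(a) = -3 (B(a) = 3*(3 - 4) = 3*(-1) = -3)
P(q, b) = -3*q + b*sqrt(-758 + b) (P(q, b) = -3*q + sqrt(-758 + b)*b = -3*q + b*sqrt(-758 + b))
d = -1431 - 2552*I*sqrt(9314961)/196249 (d = -3*477 + (-638/443)*sqrt(-758 - 638/443) = -1431 + (-638*1/443)*sqrt(-758 - 638*1/443) = -1431 - 638*sqrt(-758 - 638/443)/443 = -1431 - 2552*I*sqrt(9314961)/196249 ≈ -1431.0 - 39.688*I)
-4595463 + d = -4595463 + (-1431 - 2552*I*sqrt(9314961)/196249) = -4596894 - 2552*I*sqrt(9314961)/196249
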